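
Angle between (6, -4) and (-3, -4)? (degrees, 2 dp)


u.v = -2, |u| = sqrt(52) = 7.2111, |v| = sqrt(25) = 5
cos(theta) = u.v/(|u||v|) = -2/sqrt(1300) = -0.05547
theta = acos(-0.05547) = 93.18 degrees

93.18 degrees


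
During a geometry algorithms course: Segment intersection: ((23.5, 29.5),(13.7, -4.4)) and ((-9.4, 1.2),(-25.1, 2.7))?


Cross products: d1=-493.66, d2=53.27, d3=-837.97, d4=-1384.9
d1*d2 < 0 and d3*d4 < 0? no

No, they don't intersect


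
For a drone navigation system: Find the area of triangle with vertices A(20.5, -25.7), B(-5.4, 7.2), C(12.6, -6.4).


Area = |x_A(y_B-y_C) + x_B(y_C-y_A) + x_C(y_A-y_B)|/2
= |278.8 + (-104.22) + (-414.54)|/2
= 239.96/2 = 119.98

119.98


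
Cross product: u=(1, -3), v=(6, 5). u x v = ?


u x v = u_x*v_y - u_y*v_x = 1*5 - (-3)*6
= 5 - (-18) = 23

23


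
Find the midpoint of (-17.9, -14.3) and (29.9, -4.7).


M = (((-17.9)+29.9)/2, ((-14.3)+(-4.7))/2)
= (6, -9.5)

(6, -9.5)


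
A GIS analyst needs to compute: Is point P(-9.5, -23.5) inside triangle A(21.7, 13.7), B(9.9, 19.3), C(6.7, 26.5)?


Cross products: AB x AP = 613.68, BC x BP = 276.64, CA x CP = -957.36
All same sign? no

No, outside


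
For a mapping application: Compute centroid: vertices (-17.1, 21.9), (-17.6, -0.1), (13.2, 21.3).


Centroid = ((x_A+x_B+x_C)/3, (y_A+y_B+y_C)/3)
= (((-17.1)+(-17.6)+13.2)/3, (21.9+(-0.1)+21.3)/3)
= (-7.1667, 14.3667)

(-7.1667, 14.3667)


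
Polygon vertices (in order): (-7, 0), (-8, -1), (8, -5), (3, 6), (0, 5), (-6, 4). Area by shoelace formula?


Shoelace sum: ((-7)*(-1) - (-8)*0) + ((-8)*(-5) - 8*(-1)) + (8*6 - 3*(-5)) + (3*5 - 0*6) + (0*4 - (-6)*5) + ((-6)*0 - (-7)*4)
= 191
Area = |191|/2 = 95.5

95.5


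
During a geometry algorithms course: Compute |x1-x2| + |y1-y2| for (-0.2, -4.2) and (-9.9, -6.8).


|(-0.2)-(-9.9)| + |(-4.2)-(-6.8)| = 9.7 + 2.6 = 12.3

12.3


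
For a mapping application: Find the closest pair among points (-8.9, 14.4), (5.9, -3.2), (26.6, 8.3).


d(P0,P1) = 22.9957, d(P0,P2) = 36.0203, d(P1,P2) = 23.6799
Closest: P0 and P1

Closest pair: (-8.9, 14.4) and (5.9, -3.2), distance = 22.9957


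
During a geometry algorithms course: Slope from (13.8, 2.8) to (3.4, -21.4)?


slope = (y2-y1)/(x2-x1) = ((-21.4)-2.8)/(3.4-13.8) = (-24.2)/(-10.4) = 2.3269

2.3269


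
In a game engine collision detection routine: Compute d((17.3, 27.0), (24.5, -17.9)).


dx=7.2, dy=-44.9
d^2 = 7.2^2 + (-44.9)^2 = 2067.85
d = sqrt(2067.85) = 45.4736

45.4736


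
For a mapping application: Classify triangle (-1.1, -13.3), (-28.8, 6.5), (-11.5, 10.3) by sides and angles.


Side lengths squared: AB^2=1159.33, BC^2=313.73, CA^2=665.12
Sorted: [313.73, 665.12, 1159.33]
By sides: Scalene, By angles: Obtuse

Scalene, Obtuse


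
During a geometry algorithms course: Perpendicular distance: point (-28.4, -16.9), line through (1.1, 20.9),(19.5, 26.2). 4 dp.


|cross product| = 539.17
|line direction| = sqrt(366.65) = 19.1481
Distance = 539.17/sqrt(366.65) = 28.1579

28.1579


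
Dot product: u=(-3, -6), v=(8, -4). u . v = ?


u . v = u_x*v_x + u_y*v_y = (-3)*8 + (-6)*(-4)
= (-24) + 24 = 0

0


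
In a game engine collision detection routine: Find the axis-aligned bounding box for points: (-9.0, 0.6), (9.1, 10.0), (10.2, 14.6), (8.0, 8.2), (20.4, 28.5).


x range: [-9, 20.4]
y range: [0.6, 28.5]
Bounding box: (-9,0.6) to (20.4,28.5)

(-9,0.6) to (20.4,28.5)


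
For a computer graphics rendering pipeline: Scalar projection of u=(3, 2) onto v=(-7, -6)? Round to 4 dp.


u.v = -33, |v| = sqrt(85) = 9.2195
Scalar projection = u.v / |v| = -33 / sqrt(85) = -3.5794

-3.5794


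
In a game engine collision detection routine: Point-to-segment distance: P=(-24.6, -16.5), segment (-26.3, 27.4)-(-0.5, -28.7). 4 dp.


Project P onto AB: t = 0.6574 (clamped to [0,1])
Closest point on segment: (-9.3385, -9.4814)
Distance: 16.798

16.798


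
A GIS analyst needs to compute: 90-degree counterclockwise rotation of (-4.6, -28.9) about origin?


90° CCW: (x,y) -> (-y, x)
(-4.6,-28.9) -> (28.9, -4.6)

(28.9, -4.6)


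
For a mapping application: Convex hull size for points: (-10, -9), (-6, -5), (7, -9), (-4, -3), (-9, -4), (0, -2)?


Convex hull vertices (CCW): (-10, -9), (7, -9), (0, -2), (-9, -4)
Count = 4

4


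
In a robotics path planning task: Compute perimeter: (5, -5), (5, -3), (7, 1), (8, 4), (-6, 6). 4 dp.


Sides: (5, -5)->(5, -3): sqrt(4) = 2, (5, -3)->(7, 1): sqrt(20) = 4.472136, (7, 1)->(8, 4): sqrt(10) = 3.162278, (8, 4)->(-6, 6): sqrt(200) = 14.142136, (-6, 6)->(5, -5): sqrt(242) = 15.556349
Sum = 39.332899
Perimeter = 39.3329

39.3329


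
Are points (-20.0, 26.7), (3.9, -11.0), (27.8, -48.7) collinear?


Cross product: (3.9-(-20))*((-48.7)-26.7) - ((-11)-26.7)*(27.8-(-20))
= 0

Yes, collinear


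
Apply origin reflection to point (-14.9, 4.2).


Reflection over origin: (x,y) -> (-x,-y)
(-14.9, 4.2) -> (14.9, -4.2)

(14.9, -4.2)


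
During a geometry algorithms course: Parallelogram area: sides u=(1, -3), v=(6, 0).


|u x v| = |1*0 - (-3)*6|
= |0 - (-18)| = 18

18


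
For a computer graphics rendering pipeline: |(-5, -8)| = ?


|u| = sqrt((-5)^2 + (-8)^2) = sqrt(89) = 9.434

9.434


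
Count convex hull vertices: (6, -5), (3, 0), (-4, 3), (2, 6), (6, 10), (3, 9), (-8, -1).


Convex hull vertices (CCW): (-8, -1), (6, -5), (6, 10), (3, 9), (-4, 3)
Count = 5

5


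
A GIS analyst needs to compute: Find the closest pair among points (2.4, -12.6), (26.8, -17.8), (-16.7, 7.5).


d(P0,P1) = 24.9479, d(P0,P2) = 27.7276, d(P1,P2) = 50.3224
Closest: P0 and P1

Closest pair: (2.4, -12.6) and (26.8, -17.8), distance = 24.9479


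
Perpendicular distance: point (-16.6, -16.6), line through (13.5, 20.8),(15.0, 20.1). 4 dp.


|cross product| = 77.17
|line direction| = sqrt(2.74) = 1.6553
Distance = 77.17/sqrt(2.74) = 46.6201

46.6201


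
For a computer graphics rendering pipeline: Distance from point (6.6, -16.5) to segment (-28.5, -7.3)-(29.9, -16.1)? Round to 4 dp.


Project P onto AB: t = 0.6109 (clamped to [0,1])
Closest point on segment: (7.1762, -12.6759)
Distance: 3.8673

3.8673


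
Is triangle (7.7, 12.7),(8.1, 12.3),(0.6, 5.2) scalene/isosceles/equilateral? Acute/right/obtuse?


Side lengths squared: AB^2=0.32, BC^2=106.66, CA^2=106.66
Sorted: [0.32, 106.66, 106.66]
By sides: Isosceles, By angles: Acute

Isosceles, Acute


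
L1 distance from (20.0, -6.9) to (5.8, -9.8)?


|20-5.8| + |(-6.9)-(-9.8)| = 14.2 + 2.9 = 17.1

17.1


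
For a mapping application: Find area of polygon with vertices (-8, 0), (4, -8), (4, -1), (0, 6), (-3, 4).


Shoelace sum: ((-8)*(-8) - 4*0) + (4*(-1) - 4*(-8)) + (4*6 - 0*(-1)) + (0*4 - (-3)*6) + ((-3)*0 - (-8)*4)
= 166
Area = |166|/2 = 83

83


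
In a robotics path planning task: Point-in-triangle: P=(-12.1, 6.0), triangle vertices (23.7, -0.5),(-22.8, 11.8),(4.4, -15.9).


Cross products: AB x AP = 138.09, BC x BP = 138.63, CA x CP = 676.77
All same sign? yes

Yes, inside


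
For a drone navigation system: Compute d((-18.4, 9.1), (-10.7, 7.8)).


dx=7.7, dy=-1.3
d^2 = 7.7^2 + (-1.3)^2 = 60.98
d = sqrt(60.98) = 7.809

7.809


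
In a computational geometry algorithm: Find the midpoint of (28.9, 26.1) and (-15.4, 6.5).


M = ((28.9+(-15.4))/2, (26.1+6.5)/2)
= (6.75, 16.3)

(6.75, 16.3)


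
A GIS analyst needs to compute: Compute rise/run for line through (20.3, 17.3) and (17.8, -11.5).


slope = (y2-y1)/(x2-x1) = ((-11.5)-17.3)/(17.8-20.3) = (-28.8)/(-2.5) = 11.52

11.52


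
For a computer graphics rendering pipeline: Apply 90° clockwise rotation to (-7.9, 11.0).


90° CW: (x,y) -> (y, -x)
(-7.9,11) -> (11, 7.9)

(11, 7.9)


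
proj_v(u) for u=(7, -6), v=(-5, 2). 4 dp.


u.v = -47, |v| = sqrt(29) = 5.3852
Scalar projection = u.v / |v| = -47 / sqrt(29) = -8.7277

-8.7277


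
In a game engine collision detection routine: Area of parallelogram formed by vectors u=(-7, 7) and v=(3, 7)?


|u x v| = |(-7)*7 - 7*3|
= |(-49) - 21| = 70

70


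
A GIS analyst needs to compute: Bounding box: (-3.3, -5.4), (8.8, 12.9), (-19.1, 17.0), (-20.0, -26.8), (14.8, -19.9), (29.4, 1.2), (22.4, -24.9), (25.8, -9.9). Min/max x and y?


x range: [-20, 29.4]
y range: [-26.8, 17]
Bounding box: (-20,-26.8) to (29.4,17)

(-20,-26.8) to (29.4,17)


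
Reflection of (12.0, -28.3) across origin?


Reflection over origin: (x,y) -> (-x,-y)
(12, -28.3) -> (-12, 28.3)

(-12, 28.3)


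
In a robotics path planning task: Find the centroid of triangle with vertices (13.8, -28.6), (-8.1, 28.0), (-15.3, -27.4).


Centroid = ((x_A+x_B+x_C)/3, (y_A+y_B+y_C)/3)
= ((13.8+(-8.1)+(-15.3))/3, ((-28.6)+28+(-27.4))/3)
= (-3.2, -9.3333)

(-3.2, -9.3333)


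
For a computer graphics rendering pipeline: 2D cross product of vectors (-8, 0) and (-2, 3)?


u x v = u_x*v_y - u_y*v_x = (-8)*3 - 0*(-2)
= (-24) - 0 = -24

-24


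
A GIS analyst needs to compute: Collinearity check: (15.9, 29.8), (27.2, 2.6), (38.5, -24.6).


Cross product: (27.2-15.9)*((-24.6)-29.8) - (2.6-29.8)*(38.5-15.9)
= 0

Yes, collinear


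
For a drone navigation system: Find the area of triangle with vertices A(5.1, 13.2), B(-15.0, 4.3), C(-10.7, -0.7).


Area = |x_A(y_B-y_C) + x_B(y_C-y_A) + x_C(y_A-y_B)|/2
= |25.5 + 208.5 + (-95.23)|/2
= 138.77/2 = 69.385

69.385


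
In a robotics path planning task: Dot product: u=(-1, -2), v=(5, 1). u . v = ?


u . v = u_x*v_x + u_y*v_y = (-1)*5 + (-2)*1
= (-5) + (-2) = -7

-7


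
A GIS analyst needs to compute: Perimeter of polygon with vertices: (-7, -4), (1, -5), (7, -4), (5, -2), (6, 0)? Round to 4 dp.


Sides: (-7, -4)->(1, -5): sqrt(65) = 8.062258, (1, -5)->(7, -4): sqrt(37) = 6.082763, (7, -4)->(5, -2): sqrt(8) = 2.828427, (5, -2)->(6, 0): sqrt(5) = 2.236068, (6, 0)->(-7, -4): sqrt(185) = 13.601471
Sum = 32.810987
Perimeter = 32.811

32.811


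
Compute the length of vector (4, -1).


|u| = sqrt(4^2 + (-1)^2) = sqrt(17) = 4.1231

4.1231


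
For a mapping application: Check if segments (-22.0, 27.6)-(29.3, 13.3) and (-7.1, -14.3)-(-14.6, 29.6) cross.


Cross products: d1=339.86, d2=-1804.96, d3=-1936.4, d4=208.42
d1*d2 < 0 and d3*d4 < 0? yes

Yes, they intersect


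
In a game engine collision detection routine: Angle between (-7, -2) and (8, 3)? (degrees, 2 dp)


u.v = -62, |u| = sqrt(53) = 7.2801, |v| = sqrt(73) = 8.544
cos(theta) = u.v/(|u||v|) = -62/sqrt(3869) = -0.996764
theta = acos(-0.996764) = 175.39 degrees

175.39 degrees


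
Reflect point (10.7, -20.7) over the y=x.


Reflection over y=x: (x,y) -> (y,x)
(10.7, -20.7) -> (-20.7, 10.7)

(-20.7, 10.7)


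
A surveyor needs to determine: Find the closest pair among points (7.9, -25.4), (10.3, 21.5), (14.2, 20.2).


d(P0,P1) = 46.9614, d(P0,P2) = 46.0331, d(P1,P2) = 4.111
Closest: P1 and P2

Closest pair: (10.3, 21.5) and (14.2, 20.2), distance = 4.111


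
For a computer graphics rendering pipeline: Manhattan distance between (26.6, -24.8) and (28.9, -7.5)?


|26.6-28.9| + |(-24.8)-(-7.5)| = 2.3 + 17.3 = 19.6

19.6


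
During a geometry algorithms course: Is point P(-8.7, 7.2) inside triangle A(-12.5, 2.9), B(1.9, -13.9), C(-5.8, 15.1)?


Cross products: AB x AP = 125.76, BC x BP = 144.93, CA x CP = 17.55
All same sign? yes

Yes, inside


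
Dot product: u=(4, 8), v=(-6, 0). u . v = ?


u . v = u_x*v_x + u_y*v_y = 4*(-6) + 8*0
= (-24) + 0 = -24

-24


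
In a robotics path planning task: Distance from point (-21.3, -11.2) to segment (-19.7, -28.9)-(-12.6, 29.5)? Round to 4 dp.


Project P onto AB: t = 0.2954 (clamped to [0,1])
Closest point on segment: (-17.6028, -11.6495)
Distance: 3.7245

3.7245


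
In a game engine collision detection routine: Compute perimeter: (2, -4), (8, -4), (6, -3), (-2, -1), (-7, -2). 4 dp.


Sides: (2, -4)->(8, -4): sqrt(36) = 6, (8, -4)->(6, -3): sqrt(5) = 2.236068, (6, -3)->(-2, -1): sqrt(68) = 8.246211, (-2, -1)->(-7, -2): sqrt(26) = 5.09902, (-7, -2)->(2, -4): sqrt(85) = 9.219544
Sum = 30.800843
Perimeter = 30.8008

30.8008


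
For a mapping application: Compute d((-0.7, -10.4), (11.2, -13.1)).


dx=11.9, dy=-2.7
d^2 = 11.9^2 + (-2.7)^2 = 148.9
d = sqrt(148.9) = 12.2025

12.2025


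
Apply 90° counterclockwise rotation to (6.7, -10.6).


90° CCW: (x,y) -> (-y, x)
(6.7,-10.6) -> (10.6, 6.7)

(10.6, 6.7)


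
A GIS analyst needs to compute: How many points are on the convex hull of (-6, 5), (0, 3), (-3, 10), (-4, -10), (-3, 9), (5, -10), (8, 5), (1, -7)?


Convex hull vertices (CCW): (-6, 5), (-4, -10), (5, -10), (8, 5), (-3, 10)
Count = 5

5


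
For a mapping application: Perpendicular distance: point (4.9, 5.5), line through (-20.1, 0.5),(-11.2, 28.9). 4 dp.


|cross product| = 665.5
|line direction| = sqrt(885.77) = 29.7619
Distance = 665.5/sqrt(885.77) = 22.3608

22.3608


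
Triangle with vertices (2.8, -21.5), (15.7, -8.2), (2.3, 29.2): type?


Side lengths squared: AB^2=343.3, BC^2=1578.32, CA^2=2570.74
Sorted: [343.3, 1578.32, 2570.74]
By sides: Scalene, By angles: Obtuse

Scalene, Obtuse


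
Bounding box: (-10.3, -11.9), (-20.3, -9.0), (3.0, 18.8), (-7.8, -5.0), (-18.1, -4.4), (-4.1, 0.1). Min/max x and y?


x range: [-20.3, 3]
y range: [-11.9, 18.8]
Bounding box: (-20.3,-11.9) to (3,18.8)

(-20.3,-11.9) to (3,18.8)


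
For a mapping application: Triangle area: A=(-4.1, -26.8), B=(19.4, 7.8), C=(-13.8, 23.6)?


Area = |x_A(y_B-y_C) + x_B(y_C-y_A) + x_C(y_A-y_B)|/2
= |64.78 + 977.76 + 477.48|/2
= 1520.02/2 = 760.01

760.01


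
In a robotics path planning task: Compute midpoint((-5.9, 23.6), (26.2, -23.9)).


M = (((-5.9)+26.2)/2, (23.6+(-23.9))/2)
= (10.15, -0.15)

(10.15, -0.15)


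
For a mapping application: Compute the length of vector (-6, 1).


|u| = sqrt((-6)^2 + 1^2) = sqrt(37) = 6.0828

6.0828


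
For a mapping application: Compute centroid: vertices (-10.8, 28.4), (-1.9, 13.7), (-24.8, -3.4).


Centroid = ((x_A+x_B+x_C)/3, (y_A+y_B+y_C)/3)
= (((-10.8)+(-1.9)+(-24.8))/3, (28.4+13.7+(-3.4))/3)
= (-12.5, 12.9)

(-12.5, 12.9)


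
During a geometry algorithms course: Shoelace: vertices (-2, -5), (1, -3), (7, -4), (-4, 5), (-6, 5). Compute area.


Shoelace sum: ((-2)*(-3) - 1*(-5)) + (1*(-4) - 7*(-3)) + (7*5 - (-4)*(-4)) + ((-4)*5 - (-6)*5) + ((-6)*(-5) - (-2)*5)
= 97
Area = |97|/2 = 48.5

48.5


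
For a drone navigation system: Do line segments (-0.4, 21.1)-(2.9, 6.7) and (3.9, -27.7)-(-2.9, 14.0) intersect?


Cross products: d1=-152.53, d2=-192.22, d3=-99.12, d4=-59.43
d1*d2 < 0 and d3*d4 < 0? no

No, they don't intersect


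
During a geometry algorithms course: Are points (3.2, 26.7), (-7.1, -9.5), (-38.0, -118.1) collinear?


Cross product: ((-7.1)-3.2)*((-118.1)-26.7) - ((-9.5)-26.7)*((-38)-3.2)
= 0

Yes, collinear


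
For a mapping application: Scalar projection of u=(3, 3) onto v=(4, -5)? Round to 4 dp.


u.v = -3, |v| = sqrt(41) = 6.4031
Scalar projection = u.v / |v| = -3 / sqrt(41) = -0.4685

-0.4685


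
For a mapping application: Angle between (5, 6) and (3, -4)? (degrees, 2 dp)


u.v = -9, |u| = sqrt(61) = 7.8102, |v| = sqrt(25) = 5
cos(theta) = u.v/(|u||v|) = -9/sqrt(1525) = -0.230466
theta = acos(-0.230466) = 103.32 degrees

103.32 degrees


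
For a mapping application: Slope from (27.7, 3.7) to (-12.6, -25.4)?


slope = (y2-y1)/(x2-x1) = ((-25.4)-3.7)/((-12.6)-27.7) = (-29.1)/(-40.3) = 0.7221

0.7221


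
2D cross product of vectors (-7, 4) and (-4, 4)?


u x v = u_x*v_y - u_y*v_x = (-7)*4 - 4*(-4)
= (-28) - (-16) = -12

-12


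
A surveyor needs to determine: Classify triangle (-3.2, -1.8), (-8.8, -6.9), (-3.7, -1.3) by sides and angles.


Side lengths squared: AB^2=57.37, BC^2=57.37, CA^2=0.5
Sorted: [0.5, 57.37, 57.37]
By sides: Isosceles, By angles: Acute

Isosceles, Acute


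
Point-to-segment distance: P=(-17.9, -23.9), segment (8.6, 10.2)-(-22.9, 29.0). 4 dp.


Project P onto AB: t = 0.1439 (clamped to [0,1])
Closest point on segment: (4.0666, 12.9057)
Distance: 42.8624

42.8624


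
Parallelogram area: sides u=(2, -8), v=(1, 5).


|u x v| = |2*5 - (-8)*1|
= |10 - (-8)| = 18

18


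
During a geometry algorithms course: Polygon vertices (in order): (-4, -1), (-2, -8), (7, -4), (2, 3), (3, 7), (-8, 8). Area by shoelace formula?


Shoelace sum: ((-4)*(-8) - (-2)*(-1)) + ((-2)*(-4) - 7*(-8)) + (7*3 - 2*(-4)) + (2*7 - 3*3) + (3*8 - (-8)*7) + ((-8)*(-1) - (-4)*8)
= 248
Area = |248|/2 = 124

124


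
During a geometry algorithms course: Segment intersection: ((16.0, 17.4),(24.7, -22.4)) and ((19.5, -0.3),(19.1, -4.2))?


Cross products: d1=-20.73, d2=29.12, d3=-14.69, d4=-64.54
d1*d2 < 0 and d3*d4 < 0? no

No, they don't intersect


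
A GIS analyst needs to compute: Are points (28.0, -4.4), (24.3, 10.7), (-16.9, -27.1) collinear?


Cross product: (24.3-28)*((-27.1)-(-4.4)) - (10.7-(-4.4))*((-16.9)-28)
= 761.98

No, not collinear


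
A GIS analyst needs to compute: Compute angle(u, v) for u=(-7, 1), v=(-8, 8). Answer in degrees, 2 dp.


u.v = 64, |u| = sqrt(50) = 7.0711, |v| = sqrt(128) = 11.3137
cos(theta) = u.v/(|u||v|) = 64/sqrt(6400) = 0.8
theta = acos(0.8) = 36.87 degrees

36.87 degrees


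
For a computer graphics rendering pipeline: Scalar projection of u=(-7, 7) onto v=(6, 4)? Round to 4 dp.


u.v = -14, |v| = sqrt(52) = 7.2111
Scalar projection = u.v / |v| = -14 / sqrt(52) = -1.9415

-1.9415


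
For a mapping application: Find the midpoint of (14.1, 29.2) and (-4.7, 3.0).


M = ((14.1+(-4.7))/2, (29.2+3)/2)
= (4.7, 16.1)

(4.7, 16.1)


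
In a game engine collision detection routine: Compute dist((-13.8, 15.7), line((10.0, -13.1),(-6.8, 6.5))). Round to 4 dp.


|cross product| = 17.36
|line direction| = sqrt(666.4) = 25.8147
Distance = 17.36/sqrt(666.4) = 0.6725

0.6725


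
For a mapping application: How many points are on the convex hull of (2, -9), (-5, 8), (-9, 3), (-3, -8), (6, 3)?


Convex hull vertices (CCW): (-9, 3), (-3, -8), (2, -9), (6, 3), (-5, 8)
Count = 5

5


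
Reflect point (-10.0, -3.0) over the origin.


Reflection over origin: (x,y) -> (-x,-y)
(-10, -3) -> (10, 3)

(10, 3)


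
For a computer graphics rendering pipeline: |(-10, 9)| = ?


|u| = sqrt((-10)^2 + 9^2) = sqrt(181) = 13.4536

13.4536


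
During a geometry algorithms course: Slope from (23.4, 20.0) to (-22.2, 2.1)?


slope = (y2-y1)/(x2-x1) = (2.1-20)/((-22.2)-23.4) = (-17.9)/(-45.6) = 0.3925

0.3925


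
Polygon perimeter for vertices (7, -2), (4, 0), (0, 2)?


Sides: (7, -2)->(4, 0): sqrt(13) = 3.605551, (4, 0)->(0, 2): sqrt(20) = 4.472136, (0, 2)->(7, -2): sqrt(65) = 8.062258
Sum = 16.139945
Perimeter = 16.1399

16.1399


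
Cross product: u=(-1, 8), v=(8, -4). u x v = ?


u x v = u_x*v_y - u_y*v_x = (-1)*(-4) - 8*8
= 4 - 64 = -60

-60


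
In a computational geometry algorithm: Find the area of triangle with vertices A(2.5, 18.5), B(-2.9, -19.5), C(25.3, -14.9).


Area = |x_A(y_B-y_C) + x_B(y_C-y_A) + x_C(y_A-y_B)|/2
= |(-11.5) + 96.86 + 961.4|/2
= 1046.76/2 = 523.38

523.38


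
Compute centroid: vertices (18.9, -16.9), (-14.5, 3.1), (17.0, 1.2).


Centroid = ((x_A+x_B+x_C)/3, (y_A+y_B+y_C)/3)
= ((18.9+(-14.5)+17)/3, ((-16.9)+3.1+1.2)/3)
= (7.1333, -4.2)

(7.1333, -4.2)


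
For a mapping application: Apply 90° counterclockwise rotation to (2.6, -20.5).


90° CCW: (x,y) -> (-y, x)
(2.6,-20.5) -> (20.5, 2.6)

(20.5, 2.6)


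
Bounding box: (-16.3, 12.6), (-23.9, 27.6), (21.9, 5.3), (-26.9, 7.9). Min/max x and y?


x range: [-26.9, 21.9]
y range: [5.3, 27.6]
Bounding box: (-26.9,5.3) to (21.9,27.6)

(-26.9,5.3) to (21.9,27.6)


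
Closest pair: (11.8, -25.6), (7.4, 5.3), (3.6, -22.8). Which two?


d(P0,P1) = 31.2117, d(P0,P2) = 8.6649, d(P1,P2) = 28.3558
Closest: P0 and P2

Closest pair: (11.8, -25.6) and (3.6, -22.8), distance = 8.6649


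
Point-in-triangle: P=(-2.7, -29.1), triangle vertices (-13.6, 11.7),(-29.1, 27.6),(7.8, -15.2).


Cross products: AB x AP = 459.09, BC x BP = -962.31, CA x CP = 579.91
All same sign? no

No, outside


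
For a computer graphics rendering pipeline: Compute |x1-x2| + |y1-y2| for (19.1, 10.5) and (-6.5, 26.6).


|19.1-(-6.5)| + |10.5-26.6| = 25.6 + 16.1 = 41.7

41.7


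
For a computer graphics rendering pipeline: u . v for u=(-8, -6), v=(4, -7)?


u . v = u_x*v_x + u_y*v_y = (-8)*4 + (-6)*(-7)
= (-32) + 42 = 10

10


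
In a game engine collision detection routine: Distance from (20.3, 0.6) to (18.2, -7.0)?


dx=-2.1, dy=-7.6
d^2 = (-2.1)^2 + (-7.6)^2 = 62.17
d = sqrt(62.17) = 7.8848

7.8848


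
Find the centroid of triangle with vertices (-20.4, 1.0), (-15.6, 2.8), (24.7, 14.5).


Centroid = ((x_A+x_B+x_C)/3, (y_A+y_B+y_C)/3)
= (((-20.4)+(-15.6)+24.7)/3, (1+2.8+14.5)/3)
= (-3.7667, 6.1)

(-3.7667, 6.1)


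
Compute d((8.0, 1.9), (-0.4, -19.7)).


dx=-8.4, dy=-21.6
d^2 = (-8.4)^2 + (-21.6)^2 = 537.12
d = sqrt(537.12) = 23.1758

23.1758


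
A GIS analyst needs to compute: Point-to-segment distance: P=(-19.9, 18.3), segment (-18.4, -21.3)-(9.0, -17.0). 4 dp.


Project P onto AB: t = 0.1679 (clamped to [0,1])
Closest point on segment: (-13.7987, -20.5779)
Distance: 39.3537

39.3537


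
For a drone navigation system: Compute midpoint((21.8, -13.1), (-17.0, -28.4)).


M = ((21.8+(-17))/2, ((-13.1)+(-28.4))/2)
= (2.4, -20.75)

(2.4, -20.75)


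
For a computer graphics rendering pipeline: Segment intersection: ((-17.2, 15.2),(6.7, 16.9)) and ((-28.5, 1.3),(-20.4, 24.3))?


Cross products: d1=-147.31, d2=-683.24, d3=-313, d4=222.93
d1*d2 < 0 and d3*d4 < 0? no

No, they don't intersect


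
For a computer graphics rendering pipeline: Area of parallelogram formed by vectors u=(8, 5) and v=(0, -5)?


|u x v| = |8*(-5) - 5*0|
= |(-40) - 0| = 40

40


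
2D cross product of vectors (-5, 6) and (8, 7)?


u x v = u_x*v_y - u_y*v_x = (-5)*7 - 6*8
= (-35) - 48 = -83

-83


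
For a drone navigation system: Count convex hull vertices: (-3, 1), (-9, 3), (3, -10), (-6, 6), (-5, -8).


Convex hull vertices (CCW): (-9, 3), (-5, -8), (3, -10), (-3, 1), (-6, 6)
Count = 5

5


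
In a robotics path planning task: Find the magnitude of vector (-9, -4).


|u| = sqrt((-9)^2 + (-4)^2) = sqrt(97) = 9.8489

9.8489


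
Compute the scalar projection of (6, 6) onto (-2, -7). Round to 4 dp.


u.v = -54, |v| = sqrt(53) = 7.2801
Scalar projection = u.v / |v| = -54 / sqrt(53) = -7.4175

-7.4175


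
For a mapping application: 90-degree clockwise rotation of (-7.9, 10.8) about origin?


90° CW: (x,y) -> (y, -x)
(-7.9,10.8) -> (10.8, 7.9)

(10.8, 7.9)


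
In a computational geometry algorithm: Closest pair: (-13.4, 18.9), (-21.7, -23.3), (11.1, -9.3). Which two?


d(P0,P1) = 43.0085, d(P0,P2) = 37.3563, d(P1,P2) = 35.6629
Closest: P1 and P2

Closest pair: (-21.7, -23.3) and (11.1, -9.3), distance = 35.6629


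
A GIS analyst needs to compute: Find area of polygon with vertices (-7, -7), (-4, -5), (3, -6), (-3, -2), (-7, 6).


Shoelace sum: ((-7)*(-5) - (-4)*(-7)) + ((-4)*(-6) - 3*(-5)) + (3*(-2) - (-3)*(-6)) + ((-3)*6 - (-7)*(-2)) + ((-7)*(-7) - (-7)*6)
= 81
Area = |81|/2 = 40.5

40.5


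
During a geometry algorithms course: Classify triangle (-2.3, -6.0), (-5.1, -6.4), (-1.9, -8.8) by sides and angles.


Side lengths squared: AB^2=8, BC^2=16, CA^2=8
Sorted: [8, 8, 16]
By sides: Isosceles, By angles: Right

Isosceles, Right


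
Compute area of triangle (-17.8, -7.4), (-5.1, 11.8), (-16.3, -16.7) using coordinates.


Area = |x_A(y_B-y_C) + x_B(y_C-y_A) + x_C(y_A-y_B)|/2
= |(-507.3) + 47.43 + 312.96|/2
= 146.91/2 = 73.455

73.455


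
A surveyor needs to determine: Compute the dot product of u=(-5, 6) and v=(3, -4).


u . v = u_x*v_x + u_y*v_y = (-5)*3 + 6*(-4)
= (-15) + (-24) = -39

-39


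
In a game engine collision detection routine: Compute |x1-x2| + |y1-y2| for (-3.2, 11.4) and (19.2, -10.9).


|(-3.2)-19.2| + |11.4-(-10.9)| = 22.4 + 22.3 = 44.7

44.7


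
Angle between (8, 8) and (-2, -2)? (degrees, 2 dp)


u.v = -32, |u| = sqrt(128) = 11.3137, |v| = sqrt(8) = 2.8284
cos(theta) = u.v/(|u||v|) = -32/sqrt(1024) = -1
theta = acos(-1) = 180 degrees

180 degrees


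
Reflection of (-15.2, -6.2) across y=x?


Reflection over y=x: (x,y) -> (y,x)
(-15.2, -6.2) -> (-6.2, -15.2)

(-6.2, -15.2)


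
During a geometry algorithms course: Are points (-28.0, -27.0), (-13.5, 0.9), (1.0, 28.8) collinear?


Cross product: ((-13.5)-(-28))*(28.8-(-27)) - (0.9-(-27))*(1-(-28))
= 0

Yes, collinear


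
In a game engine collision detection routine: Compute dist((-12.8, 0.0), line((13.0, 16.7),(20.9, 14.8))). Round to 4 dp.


|cross product| = 180.95
|line direction| = sqrt(66.02) = 8.1253
Distance = 180.95/sqrt(66.02) = 22.27

22.27


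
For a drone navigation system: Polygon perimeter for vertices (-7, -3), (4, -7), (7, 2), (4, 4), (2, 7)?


Sides: (-7, -3)->(4, -7): sqrt(137) = 11.7047, (4, -7)->(7, 2): sqrt(90) = 9.486833, (7, 2)->(4, 4): sqrt(13) = 3.605551, (4, 4)->(2, 7): sqrt(13) = 3.605551, (2, 7)->(-7, -3): sqrt(181) = 13.453624
Sum = 41.856259
Perimeter = 41.8563

41.8563


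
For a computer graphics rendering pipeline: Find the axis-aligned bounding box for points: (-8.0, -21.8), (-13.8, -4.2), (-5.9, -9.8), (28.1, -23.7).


x range: [-13.8, 28.1]
y range: [-23.7, -4.2]
Bounding box: (-13.8,-23.7) to (28.1,-4.2)

(-13.8,-23.7) to (28.1,-4.2)


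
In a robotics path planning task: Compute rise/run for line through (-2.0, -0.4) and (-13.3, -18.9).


slope = (y2-y1)/(x2-x1) = ((-18.9)-(-0.4))/((-13.3)-(-2)) = (-18.5)/(-11.3) = 1.6372

1.6372


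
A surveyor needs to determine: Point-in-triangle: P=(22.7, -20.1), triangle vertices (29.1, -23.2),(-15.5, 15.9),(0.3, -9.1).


Cross products: AB x AP = 111.98, BC x BP = 386.2, CA x CP = -0.96
All same sign? no

No, outside


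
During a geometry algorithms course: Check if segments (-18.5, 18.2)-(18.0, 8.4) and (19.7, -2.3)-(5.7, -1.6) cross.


Cross products: d1=-260.26, d2=-148.61, d3=-373.89, d4=-485.54
d1*d2 < 0 and d3*d4 < 0? no

No, they don't intersect


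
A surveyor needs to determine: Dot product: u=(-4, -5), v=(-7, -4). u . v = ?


u . v = u_x*v_x + u_y*v_y = (-4)*(-7) + (-5)*(-4)
= 28 + 20 = 48

48


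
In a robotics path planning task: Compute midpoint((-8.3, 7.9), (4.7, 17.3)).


M = (((-8.3)+4.7)/2, (7.9+17.3)/2)
= (-1.8, 12.6)

(-1.8, 12.6)


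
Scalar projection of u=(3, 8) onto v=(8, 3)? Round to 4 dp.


u.v = 48, |v| = sqrt(73) = 8.544
Scalar projection = u.v / |v| = 48 / sqrt(73) = 5.618

5.618


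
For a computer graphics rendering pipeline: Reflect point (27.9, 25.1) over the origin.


Reflection over origin: (x,y) -> (-x,-y)
(27.9, 25.1) -> (-27.9, -25.1)

(-27.9, -25.1)


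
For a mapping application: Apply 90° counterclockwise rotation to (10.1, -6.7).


90° CCW: (x,y) -> (-y, x)
(10.1,-6.7) -> (6.7, 10.1)

(6.7, 10.1)


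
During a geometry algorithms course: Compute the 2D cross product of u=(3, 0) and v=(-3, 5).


u x v = u_x*v_y - u_y*v_x = 3*5 - 0*(-3)
= 15 - 0 = 15

15


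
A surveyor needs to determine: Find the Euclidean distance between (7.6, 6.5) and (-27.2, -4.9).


dx=-34.8, dy=-11.4
d^2 = (-34.8)^2 + (-11.4)^2 = 1341
d = sqrt(1341) = 36.6197

36.6197


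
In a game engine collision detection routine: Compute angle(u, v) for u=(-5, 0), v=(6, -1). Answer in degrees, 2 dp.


u.v = -30, |u| = sqrt(25) = 5, |v| = sqrt(37) = 6.0828
cos(theta) = u.v/(|u||v|) = -30/sqrt(925) = -0.986394
theta = acos(-0.986394) = 170.54 degrees

170.54 degrees


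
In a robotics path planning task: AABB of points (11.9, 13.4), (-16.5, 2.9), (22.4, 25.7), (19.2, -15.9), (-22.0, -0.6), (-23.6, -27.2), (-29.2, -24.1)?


x range: [-29.2, 22.4]
y range: [-27.2, 25.7]
Bounding box: (-29.2,-27.2) to (22.4,25.7)

(-29.2,-27.2) to (22.4,25.7)


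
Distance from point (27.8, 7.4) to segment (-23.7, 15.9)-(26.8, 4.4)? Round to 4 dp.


Project P onto AB: t = 1 (clamped to [0,1])
Closest point on segment: (26.8, 4.4)
Distance: 3.1623

3.1623


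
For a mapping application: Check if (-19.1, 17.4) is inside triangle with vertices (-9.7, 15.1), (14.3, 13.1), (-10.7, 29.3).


Cross products: AB x AP = 36.4, BC x BP = 433.58, CA x CP = -131.18
All same sign? no

No, outside


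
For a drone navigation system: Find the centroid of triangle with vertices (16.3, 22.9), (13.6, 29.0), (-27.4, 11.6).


Centroid = ((x_A+x_B+x_C)/3, (y_A+y_B+y_C)/3)
= ((16.3+13.6+(-27.4))/3, (22.9+29+11.6)/3)
= (0.8333, 21.1667)

(0.8333, 21.1667)


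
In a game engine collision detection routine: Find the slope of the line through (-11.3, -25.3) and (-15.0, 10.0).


slope = (y2-y1)/(x2-x1) = (10-(-25.3))/((-15)-(-11.3)) = 35.3/(-3.7) = -9.5405

-9.5405


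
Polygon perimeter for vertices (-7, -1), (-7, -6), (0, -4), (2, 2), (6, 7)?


Sides: (-7, -1)->(-7, -6): sqrt(25) = 5, (-7, -6)->(0, -4): sqrt(53) = 7.28011, (0, -4)->(2, 2): sqrt(40) = 6.324555, (2, 2)->(6, 7): sqrt(41) = 6.403124, (6, 7)->(-7, -1): sqrt(233) = 15.264338
Sum = 40.272127
Perimeter = 40.2721

40.2721


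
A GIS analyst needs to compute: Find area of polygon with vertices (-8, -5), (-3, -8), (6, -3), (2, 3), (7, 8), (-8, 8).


Shoelace sum: ((-8)*(-8) - (-3)*(-5)) + ((-3)*(-3) - 6*(-8)) + (6*3 - 2*(-3)) + (2*8 - 7*3) + (7*8 - (-8)*8) + ((-8)*(-5) - (-8)*8)
= 349
Area = |349|/2 = 174.5

174.5


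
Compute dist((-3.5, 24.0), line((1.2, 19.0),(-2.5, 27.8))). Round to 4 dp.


|cross product| = 22.86
|line direction| = sqrt(91.13) = 9.5462
Distance = 22.86/sqrt(91.13) = 2.3947

2.3947


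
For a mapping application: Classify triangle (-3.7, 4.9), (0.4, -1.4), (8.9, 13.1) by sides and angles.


Side lengths squared: AB^2=56.5, BC^2=282.5, CA^2=226
Sorted: [56.5, 226, 282.5]
By sides: Scalene, By angles: Right

Scalene, Right


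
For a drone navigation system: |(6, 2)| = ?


|u| = sqrt(6^2 + 2^2) = sqrt(40) = 6.3246

6.3246


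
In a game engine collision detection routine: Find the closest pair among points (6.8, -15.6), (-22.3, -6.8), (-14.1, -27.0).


d(P0,P1) = 30.4015, d(P0,P2) = 23.8069, d(P1,P2) = 21.8009
Closest: P1 and P2

Closest pair: (-22.3, -6.8) and (-14.1, -27.0), distance = 21.8009


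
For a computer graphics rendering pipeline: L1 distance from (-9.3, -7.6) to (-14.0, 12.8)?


|(-9.3)-(-14)| + |(-7.6)-12.8| = 4.7 + 20.4 = 25.1

25.1


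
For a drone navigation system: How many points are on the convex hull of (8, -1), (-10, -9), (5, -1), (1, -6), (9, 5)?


Convex hull vertices (CCW): (-10, -9), (1, -6), (8, -1), (9, 5)
Count = 4

4


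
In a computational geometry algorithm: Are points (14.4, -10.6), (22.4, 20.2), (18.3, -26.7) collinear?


Cross product: (22.4-14.4)*((-26.7)-(-10.6)) - (20.2-(-10.6))*(18.3-14.4)
= -248.92

No, not collinear


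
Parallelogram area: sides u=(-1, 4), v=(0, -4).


|u x v| = |(-1)*(-4) - 4*0|
= |4 - 0| = 4

4


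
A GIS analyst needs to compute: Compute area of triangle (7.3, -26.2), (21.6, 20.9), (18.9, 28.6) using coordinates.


Area = |x_A(y_B-y_C) + x_B(y_C-y_A) + x_C(y_A-y_B)|/2
= |(-56.21) + 1183.68 + (-890.19)|/2
= 237.28/2 = 118.64

118.64


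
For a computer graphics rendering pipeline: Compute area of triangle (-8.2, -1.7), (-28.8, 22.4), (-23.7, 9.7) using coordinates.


Area = |x_A(y_B-y_C) + x_B(y_C-y_A) + x_C(y_A-y_B)|/2
= |(-104.14) + (-328.32) + 571.17|/2
= 138.71/2 = 69.355

69.355


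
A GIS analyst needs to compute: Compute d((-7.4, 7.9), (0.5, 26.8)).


dx=7.9, dy=18.9
d^2 = 7.9^2 + 18.9^2 = 419.62
d = sqrt(419.62) = 20.4846

20.4846


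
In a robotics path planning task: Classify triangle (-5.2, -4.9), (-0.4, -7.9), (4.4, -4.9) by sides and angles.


Side lengths squared: AB^2=32.04, BC^2=32.04, CA^2=92.16
Sorted: [32.04, 32.04, 92.16]
By sides: Isosceles, By angles: Obtuse

Isosceles, Obtuse


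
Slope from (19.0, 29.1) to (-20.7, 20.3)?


slope = (y2-y1)/(x2-x1) = (20.3-29.1)/((-20.7)-19) = (-8.8)/(-39.7) = 0.2217

0.2217


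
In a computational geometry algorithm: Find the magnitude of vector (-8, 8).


|u| = sqrt((-8)^2 + 8^2) = sqrt(128) = 11.3137

11.3137


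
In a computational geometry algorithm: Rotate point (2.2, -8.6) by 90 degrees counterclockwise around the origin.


90° CCW: (x,y) -> (-y, x)
(2.2,-8.6) -> (8.6, 2.2)

(8.6, 2.2)


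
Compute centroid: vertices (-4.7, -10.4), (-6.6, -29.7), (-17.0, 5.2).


Centroid = ((x_A+x_B+x_C)/3, (y_A+y_B+y_C)/3)
= (((-4.7)+(-6.6)+(-17))/3, ((-10.4)+(-29.7)+5.2)/3)
= (-9.4333, -11.6333)

(-9.4333, -11.6333)


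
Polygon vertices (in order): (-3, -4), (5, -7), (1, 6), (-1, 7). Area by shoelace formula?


Shoelace sum: ((-3)*(-7) - 5*(-4)) + (5*6 - 1*(-7)) + (1*7 - (-1)*6) + ((-1)*(-4) - (-3)*7)
= 116
Area = |116|/2 = 58

58


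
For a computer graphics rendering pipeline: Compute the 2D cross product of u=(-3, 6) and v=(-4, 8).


u x v = u_x*v_y - u_y*v_x = (-3)*8 - 6*(-4)
= (-24) - (-24) = 0

0


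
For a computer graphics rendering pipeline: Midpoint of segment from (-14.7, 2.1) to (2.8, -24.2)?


M = (((-14.7)+2.8)/2, (2.1+(-24.2))/2)
= (-5.95, -11.05)

(-5.95, -11.05)


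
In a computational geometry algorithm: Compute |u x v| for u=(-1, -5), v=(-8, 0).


|u x v| = |(-1)*0 - (-5)*(-8)|
= |0 - 40| = 40

40


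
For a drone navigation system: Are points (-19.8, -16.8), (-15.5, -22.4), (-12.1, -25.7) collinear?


Cross product: ((-15.5)-(-19.8))*((-25.7)-(-16.8)) - ((-22.4)-(-16.8))*((-12.1)-(-19.8))
= 4.85

No, not collinear


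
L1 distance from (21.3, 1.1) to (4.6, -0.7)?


|21.3-4.6| + |1.1-(-0.7)| = 16.7 + 1.8 = 18.5

18.5


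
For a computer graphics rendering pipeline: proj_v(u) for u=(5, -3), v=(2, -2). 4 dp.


u.v = 16, |v| = sqrt(8) = 2.8284
Scalar projection = u.v / |v| = 16 / sqrt(8) = 5.6569

5.6569


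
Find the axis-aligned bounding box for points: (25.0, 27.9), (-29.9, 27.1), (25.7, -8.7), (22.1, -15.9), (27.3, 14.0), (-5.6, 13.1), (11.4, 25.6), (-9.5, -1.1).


x range: [-29.9, 27.3]
y range: [-15.9, 27.9]
Bounding box: (-29.9,-15.9) to (27.3,27.9)

(-29.9,-15.9) to (27.3,27.9)


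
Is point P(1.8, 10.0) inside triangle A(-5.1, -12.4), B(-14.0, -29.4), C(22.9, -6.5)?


Cross products: AB x AP = -82.06, BC x BP = 1092.04, CA x CP = -586.49
All same sign? no

No, outside


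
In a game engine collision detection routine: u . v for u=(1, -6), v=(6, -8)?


u . v = u_x*v_x + u_y*v_y = 1*6 + (-6)*(-8)
= 6 + 48 = 54

54


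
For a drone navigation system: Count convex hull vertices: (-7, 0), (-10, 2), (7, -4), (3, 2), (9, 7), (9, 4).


Convex hull vertices (CCW): (-10, 2), (-7, 0), (7, -4), (9, 4), (9, 7)
Count = 5

5


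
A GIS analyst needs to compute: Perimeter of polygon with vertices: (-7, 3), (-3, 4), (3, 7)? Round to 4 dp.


Sides: (-7, 3)->(-3, 4): sqrt(17) = 4.123106, (-3, 4)->(3, 7): sqrt(45) = 6.708204, (3, 7)->(-7, 3): sqrt(116) = 10.77033
Sum = 21.60164
Perimeter = 21.6016

21.6016


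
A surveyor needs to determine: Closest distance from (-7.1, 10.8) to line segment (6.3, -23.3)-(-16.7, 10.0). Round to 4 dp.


Project P onto AB: t = 0.8815 (clamped to [0,1])
Closest point on segment: (-13.9735, 6.0525)
Distance: 8.3537

8.3537


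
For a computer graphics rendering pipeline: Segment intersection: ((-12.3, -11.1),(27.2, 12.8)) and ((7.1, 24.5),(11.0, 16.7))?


Cross products: d1=-290.16, d2=111.15, d3=942.54, d4=541.23
d1*d2 < 0 and d3*d4 < 0? no

No, they don't intersect


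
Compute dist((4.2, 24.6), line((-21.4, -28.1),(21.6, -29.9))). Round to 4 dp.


|cross product| = 2312.18
|line direction| = sqrt(1852.24) = 43.0377
Distance = 2312.18/sqrt(1852.24) = 53.7246

53.7246


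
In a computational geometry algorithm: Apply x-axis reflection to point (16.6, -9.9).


Reflection over x-axis: (x,y) -> (x,-y)
(16.6, -9.9) -> (16.6, 9.9)

(16.6, 9.9)


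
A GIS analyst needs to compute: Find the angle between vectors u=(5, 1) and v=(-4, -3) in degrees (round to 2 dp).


u.v = -23, |u| = sqrt(26) = 5.099, |v| = sqrt(25) = 5
cos(theta) = u.v/(|u||v|) = -23/sqrt(650) = -0.902134
theta = acos(-0.902134) = 154.44 degrees

154.44 degrees


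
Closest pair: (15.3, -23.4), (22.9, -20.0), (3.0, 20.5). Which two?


d(P0,P1) = 8.3259, d(P0,P2) = 45.5906, d(P1,P2) = 45.1249
Closest: P0 and P1

Closest pair: (15.3, -23.4) and (22.9, -20.0), distance = 8.3259


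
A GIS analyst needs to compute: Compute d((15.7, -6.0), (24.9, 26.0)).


dx=9.2, dy=32
d^2 = 9.2^2 + 32^2 = 1108.64
d = sqrt(1108.64) = 33.2962

33.2962


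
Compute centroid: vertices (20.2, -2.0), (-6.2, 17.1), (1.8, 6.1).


Centroid = ((x_A+x_B+x_C)/3, (y_A+y_B+y_C)/3)
= ((20.2+(-6.2)+1.8)/3, ((-2)+17.1+6.1)/3)
= (5.2667, 7.0667)

(5.2667, 7.0667)


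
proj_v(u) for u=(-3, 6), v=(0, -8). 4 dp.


u.v = -48, |v| = sqrt(64) = 8
Scalar projection = u.v / |v| = -48 / sqrt(64) = -6

-6


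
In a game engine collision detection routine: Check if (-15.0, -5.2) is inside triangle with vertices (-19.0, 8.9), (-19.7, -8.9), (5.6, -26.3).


Cross products: AB x AP = 81.07, BC x BP = 175.39, CA x CP = 206.06
All same sign? yes

Yes, inside


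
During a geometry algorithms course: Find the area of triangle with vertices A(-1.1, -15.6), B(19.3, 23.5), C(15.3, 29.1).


Area = |x_A(y_B-y_C) + x_B(y_C-y_A) + x_C(y_A-y_B)|/2
= |6.16 + 862.71 + (-598.23)|/2
= 270.64/2 = 135.32

135.32


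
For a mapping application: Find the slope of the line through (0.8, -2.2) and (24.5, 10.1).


slope = (y2-y1)/(x2-x1) = (10.1-(-2.2))/(24.5-0.8) = 12.3/23.7 = 0.519

0.519


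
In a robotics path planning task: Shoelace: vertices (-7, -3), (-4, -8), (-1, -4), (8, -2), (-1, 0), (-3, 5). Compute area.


Shoelace sum: ((-7)*(-8) - (-4)*(-3)) + ((-4)*(-4) - (-1)*(-8)) + ((-1)*(-2) - 8*(-4)) + (8*0 - (-1)*(-2)) + ((-1)*5 - (-3)*0) + ((-3)*(-3) - (-7)*5)
= 123
Area = |123|/2 = 61.5

61.5


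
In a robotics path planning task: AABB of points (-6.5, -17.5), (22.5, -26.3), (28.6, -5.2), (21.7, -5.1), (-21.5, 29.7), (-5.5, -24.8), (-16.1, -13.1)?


x range: [-21.5, 28.6]
y range: [-26.3, 29.7]
Bounding box: (-21.5,-26.3) to (28.6,29.7)

(-21.5,-26.3) to (28.6,29.7)


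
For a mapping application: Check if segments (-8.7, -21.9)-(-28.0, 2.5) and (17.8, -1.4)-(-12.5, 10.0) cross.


Cross products: d1=923.25, d2=403.95, d3=-1042.25, d4=-522.95
d1*d2 < 0 and d3*d4 < 0? no

No, they don't intersect


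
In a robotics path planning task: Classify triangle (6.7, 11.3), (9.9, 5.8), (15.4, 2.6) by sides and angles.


Side lengths squared: AB^2=40.49, BC^2=40.49, CA^2=151.38
Sorted: [40.49, 40.49, 151.38]
By sides: Isosceles, By angles: Obtuse

Isosceles, Obtuse


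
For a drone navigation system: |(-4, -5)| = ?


|u| = sqrt((-4)^2 + (-5)^2) = sqrt(41) = 6.4031

6.4031


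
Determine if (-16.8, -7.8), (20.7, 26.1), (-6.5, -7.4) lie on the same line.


Cross product: (20.7-(-16.8))*((-7.4)-(-7.8)) - (26.1-(-7.8))*((-6.5)-(-16.8))
= -334.17

No, not collinear


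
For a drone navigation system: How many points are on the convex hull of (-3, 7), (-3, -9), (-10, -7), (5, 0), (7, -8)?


Convex hull vertices (CCW): (-10, -7), (-3, -9), (7, -8), (5, 0), (-3, 7)
Count = 5

5


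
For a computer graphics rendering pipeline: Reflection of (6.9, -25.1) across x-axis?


Reflection over x-axis: (x,y) -> (x,-y)
(6.9, -25.1) -> (6.9, 25.1)

(6.9, 25.1)


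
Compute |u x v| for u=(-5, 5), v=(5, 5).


|u x v| = |(-5)*5 - 5*5|
= |(-25) - 25| = 50

50
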